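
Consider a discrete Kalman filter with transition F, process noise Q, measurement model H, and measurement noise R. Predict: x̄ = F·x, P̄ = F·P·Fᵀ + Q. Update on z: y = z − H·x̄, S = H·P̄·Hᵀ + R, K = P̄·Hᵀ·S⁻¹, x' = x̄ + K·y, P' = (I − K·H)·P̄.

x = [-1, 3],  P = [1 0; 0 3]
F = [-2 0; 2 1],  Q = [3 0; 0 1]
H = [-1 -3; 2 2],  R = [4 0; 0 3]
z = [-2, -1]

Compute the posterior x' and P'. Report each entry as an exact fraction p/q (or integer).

x' = [-665/929, 685/929]
P' = [1804/929 -1048/929; -1048/929 856/929]

x̄ = F·x = [2, 1]
P̄ = F·P·Fᵀ + Q = [7 -4; -4 8]
y = z − H·x̄ = [3, -7]
S = H·P̄·Hᵀ + R = [59 -30; -30 31]
K = P̄·Hᵀ·S⁻¹ = [335/929 504/929; -380/929 -128/929]
x' = x̄ + K·y = [-665/929, 685/929]
P' = (I − K·H)·P̄ = [1804/929 -1048/929; -1048/929 856/929]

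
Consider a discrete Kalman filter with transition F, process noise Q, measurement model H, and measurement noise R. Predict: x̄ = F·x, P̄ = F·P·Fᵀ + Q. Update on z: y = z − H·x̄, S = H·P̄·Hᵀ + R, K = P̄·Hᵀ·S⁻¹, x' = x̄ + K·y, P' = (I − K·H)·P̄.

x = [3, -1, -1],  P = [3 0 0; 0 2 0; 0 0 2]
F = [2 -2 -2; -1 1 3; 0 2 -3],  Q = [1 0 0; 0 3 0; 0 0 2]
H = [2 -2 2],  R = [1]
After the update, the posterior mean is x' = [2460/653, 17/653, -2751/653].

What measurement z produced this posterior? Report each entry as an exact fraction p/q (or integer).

x̄ = F·x = [10, -7, 1]
P̄ = F·P·Fᵀ + Q = [29 -22 4; -22 26 -14; 4 -14 28]
S = H·P̄·Hᵀ + R = [653]
K = P̄·Hᵀ·S⁻¹ = [110/653; -124/653; 92/653]
x' − x̄ = [-4070/653, 4588/653, -3404/653] = K·y
y = (KᵀK)⁻¹·Kᵀ·(x' − x̄) = [-37]
z = y + H·x̄ = [-37] + [36] = [-1]

z = [-1]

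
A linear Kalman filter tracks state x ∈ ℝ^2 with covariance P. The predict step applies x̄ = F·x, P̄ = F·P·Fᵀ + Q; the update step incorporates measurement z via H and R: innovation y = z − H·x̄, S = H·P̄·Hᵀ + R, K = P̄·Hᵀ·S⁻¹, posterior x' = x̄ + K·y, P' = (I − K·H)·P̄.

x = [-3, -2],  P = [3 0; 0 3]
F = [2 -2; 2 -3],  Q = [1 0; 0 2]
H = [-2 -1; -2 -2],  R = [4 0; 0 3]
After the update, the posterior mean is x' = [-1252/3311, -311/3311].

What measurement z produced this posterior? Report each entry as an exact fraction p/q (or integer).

x̄ = F·x = [-2, 0]
P̄ = F·P·Fᵀ + Q = [25 30; 30 41]
S = H·P̄·Hᵀ + R = [265 362; 362 507]
K = P̄·Hᵀ·S⁻¹ = [-740/3311 -190/3311; 197/3311 -1068/3311]
x' − x̄ = [5370/3311, -311/3311] = K·y
y = (KᵀK)⁻¹·Kᵀ·(x' − x̄) = [-7, -1]
z = y + H·x̄ = [-7, -1] + [4, 4] = [-3, 3]

z = [-3, 3]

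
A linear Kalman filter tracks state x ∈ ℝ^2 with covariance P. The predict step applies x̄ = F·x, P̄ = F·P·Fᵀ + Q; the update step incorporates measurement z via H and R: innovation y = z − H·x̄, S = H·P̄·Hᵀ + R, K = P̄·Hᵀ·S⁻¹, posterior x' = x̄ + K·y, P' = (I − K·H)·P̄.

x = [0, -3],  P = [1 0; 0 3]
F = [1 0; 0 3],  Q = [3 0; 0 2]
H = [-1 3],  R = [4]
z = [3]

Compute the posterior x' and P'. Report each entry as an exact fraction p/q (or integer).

x̄ = F·x = [0, -9]
P̄ = F·P·Fᵀ + Q = [4 0; 0 29]
y = z − H·x̄ = [30]
S = H·P̄·Hᵀ + R = [269]
K = P̄·Hᵀ·S⁻¹ = [-4/269; 87/269]
x' = x̄ + K·y = [-120/269, 189/269]
P' = (I − K·H)·P̄ = [1060/269 348/269; 348/269 232/269]

x' = [-120/269, 189/269]
P' = [1060/269 348/269; 348/269 232/269]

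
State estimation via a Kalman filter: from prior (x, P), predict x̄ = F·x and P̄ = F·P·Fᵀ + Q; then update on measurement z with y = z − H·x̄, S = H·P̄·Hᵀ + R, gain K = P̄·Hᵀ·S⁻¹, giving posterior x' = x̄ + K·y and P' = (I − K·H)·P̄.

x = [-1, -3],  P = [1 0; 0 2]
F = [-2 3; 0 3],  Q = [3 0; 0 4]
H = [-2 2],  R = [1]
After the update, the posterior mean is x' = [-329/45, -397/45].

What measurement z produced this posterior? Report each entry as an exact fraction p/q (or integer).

z = [-3]

x̄ = F·x = [-7, -9]
P̄ = F·P·Fᵀ + Q = [25 18; 18 22]
S = H·P̄·Hᵀ + R = [45]
K = P̄·Hᵀ·S⁻¹ = [-14/45; 8/45]
x' − x̄ = [-14/45, 8/45] = K·y
y = (KᵀK)⁻¹·Kᵀ·(x' − x̄) = [1]
z = y + H·x̄ = [1] + [-4] = [-3]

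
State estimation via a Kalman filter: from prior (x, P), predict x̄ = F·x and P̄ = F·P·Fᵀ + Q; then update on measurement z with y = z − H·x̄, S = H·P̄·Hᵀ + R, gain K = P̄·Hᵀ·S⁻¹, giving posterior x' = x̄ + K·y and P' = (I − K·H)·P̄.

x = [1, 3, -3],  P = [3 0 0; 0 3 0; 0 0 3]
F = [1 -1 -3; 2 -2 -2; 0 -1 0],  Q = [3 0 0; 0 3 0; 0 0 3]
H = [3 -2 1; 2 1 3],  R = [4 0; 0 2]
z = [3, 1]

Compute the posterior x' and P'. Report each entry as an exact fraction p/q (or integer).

x̄ = F·x = [7, 2, -3]
P̄ = F·P·Fᵀ + Q = [36 30 3; 30 39 6; 3 6 6]
y = z − H·x̄ = [-11, -6]
S = H·P̄·Hᵀ + R = [124 129; 129 431]
K = P̄·Hᵀ·S⁻¹ = [7662/36803 7185/36803; -7335/36803 12186/36803; -2577/36803 3333/36803]
x' = x̄ + K·y = [130229/36803, 81175/36803, -102060/36803]
P' = (I − K·H)·P̄ = [136611/36803 125529/36803 -128127/36803; 125529/36803 141585/36803 -122757/36803; -128127/36803 -122757/36803 128559/36803]

x' = [130229/36803, 81175/36803, -102060/36803]
P' = [136611/36803 125529/36803 -128127/36803; 125529/36803 141585/36803 -122757/36803; -128127/36803 -122757/36803 128559/36803]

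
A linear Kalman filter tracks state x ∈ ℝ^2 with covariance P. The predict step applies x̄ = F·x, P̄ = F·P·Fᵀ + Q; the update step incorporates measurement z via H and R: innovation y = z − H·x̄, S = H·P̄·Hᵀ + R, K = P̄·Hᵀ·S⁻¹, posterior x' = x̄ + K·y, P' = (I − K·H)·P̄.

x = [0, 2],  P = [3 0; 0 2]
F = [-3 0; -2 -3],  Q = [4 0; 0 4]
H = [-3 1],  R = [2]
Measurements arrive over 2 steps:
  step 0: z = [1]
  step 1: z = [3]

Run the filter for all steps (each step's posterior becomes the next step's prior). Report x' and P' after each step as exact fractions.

step 0: x' = [-175/69, -1382/207], P' = [88/23 742/69; 742/69 6638/207]
step 1: x' = [2925/382, 14869/573], P' = [14569/382 21879/191; 21879/191 66084/191]

step 0: x̄ = F·x = [0, -6]
step 0: P̄ = F·P·Fᵀ + Q = [31 18; 18 34]
step 0: y = z − H·x̄ = [7]
step 0: S = H·P̄·Hᵀ + R = [207]
step 0: K = P̄·Hᵀ·S⁻¹ = [-25/69; -20/207]
step 0: x' = x̄ + K·y = [-175/69, -1382/207]
step 0: P' = (I − K·H)·P̄ = [88/23 742/69; 742/69 6638/207]
step 1: x̄ = F·x = [175/23, 1732/69]
step 1: P̄ = F·P·Fᵀ + Q = [884/23 2754/23; 2754/23 10050/23]
step 1: y = z − H·x̄ = [50/69]
step 1: S = H·P̄·Hᵀ + R = [1528/23]
step 1: K = P̄·Hᵀ·S⁻¹ = [51/764; 447/382]
step 1: x' = x̄ + K·y = [2925/382, 14869/573]
step 1: P' = (I − K·H)·P̄ = [14569/382 21879/191; 21879/191 66084/191]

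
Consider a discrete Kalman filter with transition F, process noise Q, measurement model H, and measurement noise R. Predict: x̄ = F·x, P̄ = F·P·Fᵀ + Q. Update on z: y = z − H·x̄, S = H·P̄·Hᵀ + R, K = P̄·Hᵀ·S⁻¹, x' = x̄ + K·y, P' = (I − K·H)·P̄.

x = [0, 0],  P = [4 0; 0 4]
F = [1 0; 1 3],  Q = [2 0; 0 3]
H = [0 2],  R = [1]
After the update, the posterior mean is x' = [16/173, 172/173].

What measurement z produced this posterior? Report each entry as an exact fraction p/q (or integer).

z = [2]

x̄ = F·x = [0, 0]
P̄ = F·P·Fᵀ + Q = [6 4; 4 43]
S = H·P̄·Hᵀ + R = [173]
K = P̄·Hᵀ·S⁻¹ = [8/173; 86/173]
x' − x̄ = [16/173, 172/173] = K·y
y = (KᵀK)⁻¹·Kᵀ·(x' − x̄) = [2]
z = y + H·x̄ = [2] + [0] = [2]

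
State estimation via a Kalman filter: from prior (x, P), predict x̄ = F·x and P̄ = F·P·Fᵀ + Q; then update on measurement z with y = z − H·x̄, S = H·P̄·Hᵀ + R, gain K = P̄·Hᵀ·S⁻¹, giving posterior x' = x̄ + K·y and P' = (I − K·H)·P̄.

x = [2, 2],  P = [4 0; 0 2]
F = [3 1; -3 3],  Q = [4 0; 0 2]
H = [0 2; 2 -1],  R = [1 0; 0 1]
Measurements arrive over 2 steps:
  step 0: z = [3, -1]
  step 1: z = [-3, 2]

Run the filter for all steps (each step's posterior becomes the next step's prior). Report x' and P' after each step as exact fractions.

step 0: x̄ = F·x = [8, 0]
step 0: P̄ = F·P·Fᵀ + Q = [42 -30; -30 56]
step 0: y = z − H·x̄ = [3, -17]
step 0: S = H·P̄·Hᵀ + R = [225 -232; -232 345]
step 0: K = P̄·Hᵀ·S⁻¹ = [5748/23801 11730/23801; 11728/23801 -116/23801]
step 0: x' = x̄ + K·y = [8242/23801, 37156/23801]
step 0: P' = (I − K·H)·P̄ = [7302/23801 2874/23801; 2874/23801 5864/23801]
step 1: x̄ = F·x = [61882/23801, 86742/23801]
step 1: P̄ = F·P·Fᵀ + Q = [184030/23801 -30882/23801; -30882/23801 114364/23801]
step 1: y = z − H·x̄ = [-244887/23801, 10580/23801]
step 1: S = H·P̄·Hᵀ + R = [481257/23801 -352256/23801; -352256/23801 997813/23801]
step 1: K = P̄·Hᵀ·S⁻¹ = [663004/2992481 1430502/2992481; 6982296/14962405 -176128/14962405]
step 1: x' = x̄ + K·y = [1594654/2992481, -17388682/14962405]
step 1: P' = (I − K·H)·P̄ = [881002/2992481 331502/2992481; 331502/2992481 3491148/14962405]

step 0: x' = [8242/23801, 37156/23801], P' = [7302/23801 2874/23801; 2874/23801 5864/23801]
step 1: x' = [1594654/2992481, -17388682/14962405], P' = [881002/2992481 331502/2992481; 331502/2992481 3491148/14962405]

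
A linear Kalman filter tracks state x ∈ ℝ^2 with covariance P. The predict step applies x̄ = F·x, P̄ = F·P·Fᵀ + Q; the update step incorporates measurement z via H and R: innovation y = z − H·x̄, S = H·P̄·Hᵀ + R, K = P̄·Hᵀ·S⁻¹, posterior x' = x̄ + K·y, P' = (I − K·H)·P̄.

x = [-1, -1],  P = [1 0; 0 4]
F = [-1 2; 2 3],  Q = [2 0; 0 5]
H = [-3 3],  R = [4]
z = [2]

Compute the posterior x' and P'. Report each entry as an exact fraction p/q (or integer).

x̄ = F·x = [-1, -5]
P̄ = F·P·Fᵀ + Q = [19 22; 22 45]
y = z − H·x̄ = [14]
S = H·P̄·Hᵀ + R = [184]
K = P̄·Hᵀ·S⁻¹ = [9/184; 3/8]
x' = x̄ + K·y = [-29/92, 1/4]
P' = (I − K·H)·P̄ = [3415/184 149/8; 149/8 153/8]

x' = [-29/92, 1/4]
P' = [3415/184 149/8; 149/8 153/8]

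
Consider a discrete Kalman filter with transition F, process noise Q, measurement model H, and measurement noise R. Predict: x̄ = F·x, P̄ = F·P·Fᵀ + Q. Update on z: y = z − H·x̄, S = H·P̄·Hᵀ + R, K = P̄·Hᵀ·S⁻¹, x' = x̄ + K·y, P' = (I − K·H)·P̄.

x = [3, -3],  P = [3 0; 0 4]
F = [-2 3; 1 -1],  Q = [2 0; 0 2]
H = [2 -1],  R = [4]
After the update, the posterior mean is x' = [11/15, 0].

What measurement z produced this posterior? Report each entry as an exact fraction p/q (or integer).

z = [2]

x̄ = F·x = [-15, 6]
P̄ = F·P·Fᵀ + Q = [50 -18; -18 9]
S = H·P̄·Hᵀ + R = [285]
K = P̄·Hᵀ·S⁻¹ = [118/285; -3/19]
x' − x̄ = [236/15, -6] = K·y
y = (KᵀK)⁻¹·Kᵀ·(x' − x̄) = [38]
z = y + H·x̄ = [38] + [-36] = [2]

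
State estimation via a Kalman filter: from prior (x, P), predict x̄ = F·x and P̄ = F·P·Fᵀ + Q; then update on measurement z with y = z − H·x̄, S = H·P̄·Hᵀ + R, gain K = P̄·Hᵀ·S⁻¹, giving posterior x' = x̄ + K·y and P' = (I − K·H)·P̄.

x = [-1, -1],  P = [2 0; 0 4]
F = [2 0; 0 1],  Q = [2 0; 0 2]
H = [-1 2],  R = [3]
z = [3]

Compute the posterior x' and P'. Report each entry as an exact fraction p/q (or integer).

x' = [-104/37, -1/37]
P' = [270/37 120/37; 120/37 78/37]

x̄ = F·x = [-2, -1]
P̄ = F·P·Fᵀ + Q = [10 0; 0 6]
y = z − H·x̄ = [3]
S = H·P̄·Hᵀ + R = [37]
K = P̄·Hᵀ·S⁻¹ = [-10/37; 12/37]
x' = x̄ + K·y = [-104/37, -1/37]
P' = (I − K·H)·P̄ = [270/37 120/37; 120/37 78/37]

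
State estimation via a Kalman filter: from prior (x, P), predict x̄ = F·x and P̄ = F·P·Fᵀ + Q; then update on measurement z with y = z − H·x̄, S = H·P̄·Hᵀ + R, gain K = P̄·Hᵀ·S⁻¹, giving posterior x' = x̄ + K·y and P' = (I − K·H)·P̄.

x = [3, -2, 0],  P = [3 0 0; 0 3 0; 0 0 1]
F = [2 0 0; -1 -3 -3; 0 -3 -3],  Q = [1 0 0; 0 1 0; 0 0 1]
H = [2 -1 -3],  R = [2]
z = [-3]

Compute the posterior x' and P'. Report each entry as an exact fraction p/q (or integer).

x' = [4194/667, 1041/667, 3120/667]
P' = [7647/667 1118/667 4704/667; 1118/667 1080/667 492/667; 4704/667 492/667 3070/667]

x̄ = F·x = [6, 3, 6]
P̄ = F·P·Fᵀ + Q = [13 -6 0; -6 40 36; 0 36 37]
y = z − H·x̄ = [6]
S = H·P̄·Hᵀ + R = [667]
K = P̄·Hᵀ·S⁻¹ = [32/667; -160/667; -147/667]
x' = x̄ + K·y = [4194/667, 1041/667, 3120/667]
P' = (I − K·H)·P̄ = [7647/667 1118/667 4704/667; 1118/667 1080/667 492/667; 4704/667 492/667 3070/667]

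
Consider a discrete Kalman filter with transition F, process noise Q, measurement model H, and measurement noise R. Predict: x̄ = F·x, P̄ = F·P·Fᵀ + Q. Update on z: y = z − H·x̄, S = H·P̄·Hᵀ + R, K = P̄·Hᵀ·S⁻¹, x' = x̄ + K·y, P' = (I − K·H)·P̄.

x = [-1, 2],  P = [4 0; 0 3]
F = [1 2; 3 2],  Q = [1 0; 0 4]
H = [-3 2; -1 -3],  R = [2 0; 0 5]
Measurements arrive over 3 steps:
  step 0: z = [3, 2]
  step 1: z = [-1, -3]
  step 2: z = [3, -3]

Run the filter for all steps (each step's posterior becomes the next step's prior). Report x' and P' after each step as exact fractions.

step 0: x' = [-13573/12967, -9811/38901], P' = [3958/12967 2544/12967; 2544/12967 14996/38901]
step 1: x' = [80796027/120859469, 67505275/120859469], P' = [34581626/120859469 22515308/120859469; 22515308/120859469 45164894/120859469]
step 2: x' = [-36753712253/361642907781, 143869317959/120547635927], P' = [103304189674/361642907781 22399490564/120547635927; 22399490564/120547635927 14995019934/40182545309]

step 0: x̄ = F·x = [3, 1]
step 0: P̄ = F·P·Fᵀ + Q = [17 24; 24 52]
step 0: y = z − H·x̄ = [10, 8]
step 0: S = H·P̄·Hᵀ + R = [75 -93; -93 634]
step 0: K = P̄·Hᵀ·S⁻¹ = [-3393/12967 -2318/12967; 3548/38901 -3508/12967]
step 0: x' = x̄ + K·y = [-13573/12967, -9811/38901]
step 0: P' = (I − K·H)·P̄ = [3958/12967 2544/12967; 2544/12967 14996/38901]
step 1: x̄ = F·x = [-60341/38901, -141779/38901]
step 1: P̄ = F·P·Fᵀ + Q = [141287/38901 156662/38901; 156662/38901 414038/38901]
step 1: y = z − H·x̄ = [63634/38901, -602381/38901]
step 1: S = H·P̄·Hᵀ + R = [1125593/38901 -963733/38901; -963733/38901 5002106/38901]
step 1: K = P̄·Hᵀ·S⁻¹ = [-29357131/120859469 -20425510/120859469; 11391932/120859469 -31601998/120859469]
step 1: x' = x̄ + K·y = [80796027/120859469, 67505275/120859469]
step 1: P' = (I − K·H)·P̄ = [34581626/120859469 22515308/120859469; 22515308/120859469 45164894/120859469]
step 2: x̄ = F·x = [215806577/120859469, 377398631/120859469]
step 2: P̄ = F·P·Fᵀ + Q = [426161903/120859469 464526918/120859469; 464526918/120859469 1245515782/120859469]
step 2: y = z − H·x̄ = [255200876/120859469, 985424063/120859469]
step 2: S = H·P̄·Hᵀ + R = [3484916177/120859469 -2942920557/120859469; -2942920557/120859469 15027262794/120859469]
step 2: K = P̄·Hᵀ·S⁻¹ = [-9750868091/40182545309 -60979920950/361642907781; 3795274652/40182545309 -31470933994/120547635927]
step 2: x' = x̄ + K·y = [-36753712253/361642907781, 143869317959/120547635927]
step 2: P' = (I − K·H)·P̄ = [103304189674/361642907781 22399490564/120547635927; 22399490564/120547635927 14995019934/40182545309]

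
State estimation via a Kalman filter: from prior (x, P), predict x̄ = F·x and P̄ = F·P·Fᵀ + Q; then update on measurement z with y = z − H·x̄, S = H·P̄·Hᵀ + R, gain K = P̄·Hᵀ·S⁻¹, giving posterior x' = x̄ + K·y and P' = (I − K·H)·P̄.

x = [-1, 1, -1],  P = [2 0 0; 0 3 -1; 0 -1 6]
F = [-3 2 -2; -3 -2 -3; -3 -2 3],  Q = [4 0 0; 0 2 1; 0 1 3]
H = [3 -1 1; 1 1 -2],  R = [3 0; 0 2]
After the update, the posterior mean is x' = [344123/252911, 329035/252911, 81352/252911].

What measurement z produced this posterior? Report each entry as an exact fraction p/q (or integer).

x̄ = F·x = [7, 4, -2]
P̄ = F·P·Fᵀ + Q = [66 44 -40; 44 74 -23; -40 -23 99]
S = H·P̄·Hᵀ + R = [312 145; 145 878]
K = P̄·Hᵀ·S⁻¹ = [72542/252911 42750/252911; 6950/252911 46093/252911; 39601/252911 -81722/252911]
x' − x̄ = [-1426254/252911, -682609/252911, 587174/252911] = K·y
y = (KᵀK)⁻¹·Kᵀ·(x' − x̄) = [-12, -13]
z = y + H·x̄ = [-12, -13] + [15, 15] = [3, 2]

z = [3, 2]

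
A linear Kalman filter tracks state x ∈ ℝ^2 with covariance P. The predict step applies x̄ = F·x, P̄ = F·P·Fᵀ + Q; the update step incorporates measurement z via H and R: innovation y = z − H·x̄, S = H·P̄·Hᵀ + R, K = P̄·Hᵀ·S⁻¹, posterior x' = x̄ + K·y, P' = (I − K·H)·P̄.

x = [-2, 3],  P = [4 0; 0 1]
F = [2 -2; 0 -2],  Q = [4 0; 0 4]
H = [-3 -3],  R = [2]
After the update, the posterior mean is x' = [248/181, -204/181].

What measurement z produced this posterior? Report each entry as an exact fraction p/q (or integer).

z = [-1]

x̄ = F·x = [-10, -6]
P̄ = F·P·Fᵀ + Q = [24 4; 4 8]
S = H·P̄·Hᵀ + R = [362]
K = P̄·Hᵀ·S⁻¹ = [-42/181; -18/181]
x' − x̄ = [2058/181, 882/181] = K·y
y = (KᵀK)⁻¹·Kᵀ·(x' − x̄) = [-49]
z = y + H·x̄ = [-49] + [48] = [-1]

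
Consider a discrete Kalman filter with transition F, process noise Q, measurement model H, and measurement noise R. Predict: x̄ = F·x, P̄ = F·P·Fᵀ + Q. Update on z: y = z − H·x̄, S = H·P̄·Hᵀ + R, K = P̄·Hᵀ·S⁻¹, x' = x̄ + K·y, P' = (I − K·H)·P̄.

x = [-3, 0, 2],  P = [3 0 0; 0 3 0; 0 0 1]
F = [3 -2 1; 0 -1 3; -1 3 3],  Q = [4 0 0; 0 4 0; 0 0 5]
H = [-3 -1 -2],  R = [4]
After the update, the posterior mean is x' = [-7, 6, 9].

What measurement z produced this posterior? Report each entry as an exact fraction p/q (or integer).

z = [-3]

x̄ = F·x = [-7, 6, 9]
P̄ = F·P·Fᵀ + Q = [44 9 -24; 9 16 0; -24 0 44]
S = H·P̄·Hᵀ + R = [358]
K = P̄·Hᵀ·S⁻¹ = [-93/358; -43/358; -8/179]
x' − x̄ = [0, 0, 0] = K·y
y = (KᵀK)⁻¹·Kᵀ·(x' − x̄) = [0]
z = y + H·x̄ = [0] + [-3] = [-3]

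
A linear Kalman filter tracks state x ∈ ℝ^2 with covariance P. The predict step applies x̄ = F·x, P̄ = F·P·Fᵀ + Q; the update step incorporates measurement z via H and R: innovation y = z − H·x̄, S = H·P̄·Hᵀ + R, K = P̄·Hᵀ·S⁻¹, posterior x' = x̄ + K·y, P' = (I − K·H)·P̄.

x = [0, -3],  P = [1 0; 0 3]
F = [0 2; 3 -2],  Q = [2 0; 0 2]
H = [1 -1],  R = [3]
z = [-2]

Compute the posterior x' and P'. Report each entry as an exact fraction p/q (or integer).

x' = [-31/16, 17/32]
P' = [55/16 71/32; 71/32 247/64]

x̄ = F·x = [-6, 6]
P̄ = F·P·Fᵀ + Q = [14 -12; -12 23]
y = z − H·x̄ = [10]
S = H·P̄·Hᵀ + R = [64]
K = P̄·Hᵀ·S⁻¹ = [13/32; -35/64]
x' = x̄ + K·y = [-31/16, 17/32]
P' = (I − K·H)·P̄ = [55/16 71/32; 71/32 247/64]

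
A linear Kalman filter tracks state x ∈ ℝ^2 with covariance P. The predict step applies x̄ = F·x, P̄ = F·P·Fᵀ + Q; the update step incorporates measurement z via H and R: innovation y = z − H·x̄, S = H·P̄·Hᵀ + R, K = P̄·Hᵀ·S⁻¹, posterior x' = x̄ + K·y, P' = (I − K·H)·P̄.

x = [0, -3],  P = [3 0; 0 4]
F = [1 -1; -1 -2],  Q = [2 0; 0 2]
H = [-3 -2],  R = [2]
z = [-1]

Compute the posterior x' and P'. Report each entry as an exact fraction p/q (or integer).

x' = [-59/227, 222/227]
P' = [674/227 -974/227; -974/227 1518/227]

x̄ = F·x = [3, 6]
P̄ = F·P·Fᵀ + Q = [9 5; 5 21]
y = z − H·x̄ = [20]
S = H·P̄·Hᵀ + R = [227]
K = P̄·Hᵀ·S⁻¹ = [-37/227; -57/227]
x' = x̄ + K·y = [-59/227, 222/227]
P' = (I − K·H)·P̄ = [674/227 -974/227; -974/227 1518/227]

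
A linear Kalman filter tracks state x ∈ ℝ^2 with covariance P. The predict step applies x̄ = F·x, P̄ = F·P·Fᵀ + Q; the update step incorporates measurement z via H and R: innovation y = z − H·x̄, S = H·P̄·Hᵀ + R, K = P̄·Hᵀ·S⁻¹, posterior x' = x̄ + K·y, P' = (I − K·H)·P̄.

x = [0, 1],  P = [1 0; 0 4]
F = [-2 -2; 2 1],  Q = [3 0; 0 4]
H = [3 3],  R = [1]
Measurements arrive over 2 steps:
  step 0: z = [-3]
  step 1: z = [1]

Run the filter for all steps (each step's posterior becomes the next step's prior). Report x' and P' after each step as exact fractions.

step 0: x' = [-2, 1], P' = [1211/100 -12; -12 12]
step 1: x' = [95/43, -81/43], P' = [12767/4300 -3173/1075; -3173/1075 3273/1075]

step 0: x̄ = F·x = [-2, 1]
step 0: P̄ = F·P·Fᵀ + Q = [23 -12; -12 12]
step 0: y = z − H·x̄ = [0]
step 0: S = H·P̄·Hᵀ + R = [100]
step 0: K = P̄·Hᵀ·S⁻¹ = [33/100; 0]
step 0: x' = x̄ + K·y = [-2, 1]
step 0: P' = (I − K·H)·P̄ = [1211/100 -12; -12 12]
step 1: x̄ = F·x = [2, -3]
step 1: P̄ = F·P·Fᵀ + Q = [86/25 -11/25; -11/25 411/25]
step 1: y = z − H·x̄ = [4]
step 1: S = H·P̄·Hᵀ + R = [172]
step 1: K = P̄·Hᵀ·S⁻¹ = [9/172; 12/43]
step 1: x' = x̄ + K·y = [95/43, -81/43]
step 1: P' = (I − K·H)·P̄ = [12767/4300 -3173/1075; -3173/1075 3273/1075]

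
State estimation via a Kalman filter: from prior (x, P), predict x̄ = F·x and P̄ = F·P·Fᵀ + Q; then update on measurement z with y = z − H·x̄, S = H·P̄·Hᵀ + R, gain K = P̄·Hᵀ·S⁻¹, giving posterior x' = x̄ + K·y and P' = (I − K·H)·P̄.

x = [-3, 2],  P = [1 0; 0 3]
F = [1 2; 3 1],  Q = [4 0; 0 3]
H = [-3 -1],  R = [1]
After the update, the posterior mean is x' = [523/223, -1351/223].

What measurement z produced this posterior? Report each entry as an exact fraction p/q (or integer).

z = [-1]

x̄ = F·x = [1, -7]
P̄ = F·P·Fᵀ + Q = [17 9; 9 15]
S = H·P̄·Hᵀ + R = [223]
K = P̄·Hᵀ·S⁻¹ = [-60/223; -42/223]
x' − x̄ = [300/223, 210/223] = K·y
y = (KᵀK)⁻¹·Kᵀ·(x' − x̄) = [-5]
z = y + H·x̄ = [-5] + [4] = [-1]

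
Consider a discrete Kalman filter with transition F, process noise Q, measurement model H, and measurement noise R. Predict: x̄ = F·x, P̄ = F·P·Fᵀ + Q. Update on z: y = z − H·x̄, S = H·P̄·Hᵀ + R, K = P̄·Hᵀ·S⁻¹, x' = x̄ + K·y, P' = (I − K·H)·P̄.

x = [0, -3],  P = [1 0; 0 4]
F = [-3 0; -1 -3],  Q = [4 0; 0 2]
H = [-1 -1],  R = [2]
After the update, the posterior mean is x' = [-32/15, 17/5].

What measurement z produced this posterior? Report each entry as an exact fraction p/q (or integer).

z = [-1]

x̄ = F·x = [0, 9]
P̄ = F·P·Fᵀ + Q = [13 3; 3 39]
S = H·P̄·Hᵀ + R = [60]
K = P̄·Hᵀ·S⁻¹ = [-4/15; -7/10]
x' − x̄ = [-32/15, -28/5] = K·y
y = (KᵀK)⁻¹·Kᵀ·(x' − x̄) = [8]
z = y + H·x̄ = [8] + [-9] = [-1]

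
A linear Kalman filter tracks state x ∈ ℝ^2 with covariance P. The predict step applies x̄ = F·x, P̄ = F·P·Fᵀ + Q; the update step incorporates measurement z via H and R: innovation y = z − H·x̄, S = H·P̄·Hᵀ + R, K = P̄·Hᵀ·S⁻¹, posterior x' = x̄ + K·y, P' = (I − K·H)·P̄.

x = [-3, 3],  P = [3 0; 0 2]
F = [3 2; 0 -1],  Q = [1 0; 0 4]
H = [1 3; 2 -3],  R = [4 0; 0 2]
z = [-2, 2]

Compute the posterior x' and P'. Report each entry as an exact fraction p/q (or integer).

x' = [-807/4331, -3447/4331]
P' = [2772/4331 892/4331; 892/4331 912/4331]

x̄ = F·x = [-3, -3]
P̄ = F·P·Fᵀ + Q = [36 -4; -4 6]
y = z − H·x̄ = [10, -1]
S = H·P̄·Hᵀ + R = [70 6; 6 248]
K = P̄·Hᵀ·S⁻¹ = [1362/4331 1434/4331; 907/4331 -476/4331]
x' = x̄ + K·y = [-807/4331, -3447/4331]
P' = (I − K·H)·P̄ = [2772/4331 892/4331; 892/4331 912/4331]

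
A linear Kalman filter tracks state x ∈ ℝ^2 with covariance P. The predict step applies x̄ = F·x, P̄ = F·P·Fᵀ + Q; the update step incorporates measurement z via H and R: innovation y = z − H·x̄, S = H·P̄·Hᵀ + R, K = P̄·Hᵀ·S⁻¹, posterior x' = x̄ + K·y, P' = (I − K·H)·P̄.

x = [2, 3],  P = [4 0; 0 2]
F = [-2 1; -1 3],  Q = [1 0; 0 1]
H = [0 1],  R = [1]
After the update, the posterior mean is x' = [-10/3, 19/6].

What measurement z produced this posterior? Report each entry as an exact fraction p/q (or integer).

z = [3]

x̄ = F·x = [-1, 7]
P̄ = F·P·Fᵀ + Q = [19 14; 14 23]
S = H·P̄·Hᵀ + R = [24]
K = P̄·Hᵀ·S⁻¹ = [7/12; 23/24]
x' − x̄ = [-7/3, -23/6] = K·y
y = (KᵀK)⁻¹·Kᵀ·(x' − x̄) = [-4]
z = y + H·x̄ = [-4] + [7] = [3]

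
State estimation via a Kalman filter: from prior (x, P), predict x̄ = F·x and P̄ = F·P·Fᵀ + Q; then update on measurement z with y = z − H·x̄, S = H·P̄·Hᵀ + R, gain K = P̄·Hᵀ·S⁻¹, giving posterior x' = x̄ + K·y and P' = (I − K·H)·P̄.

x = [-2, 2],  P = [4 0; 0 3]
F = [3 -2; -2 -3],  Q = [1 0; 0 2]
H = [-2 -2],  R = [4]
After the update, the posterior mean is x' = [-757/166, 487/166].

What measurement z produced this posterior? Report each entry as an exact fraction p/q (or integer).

x̄ = F·x = [-10, -2]
P̄ = F·P·Fᵀ + Q = [49 -6; -6 45]
S = H·P̄·Hᵀ + R = [332]
K = P̄·Hᵀ·S⁻¹ = [-43/166; -39/166]
x' − x̄ = [903/166, 819/166] = K·y
y = (KᵀK)⁻¹·Kᵀ·(x' − x̄) = [-21]
z = y + H·x̄ = [-21] + [24] = [3]

z = [3]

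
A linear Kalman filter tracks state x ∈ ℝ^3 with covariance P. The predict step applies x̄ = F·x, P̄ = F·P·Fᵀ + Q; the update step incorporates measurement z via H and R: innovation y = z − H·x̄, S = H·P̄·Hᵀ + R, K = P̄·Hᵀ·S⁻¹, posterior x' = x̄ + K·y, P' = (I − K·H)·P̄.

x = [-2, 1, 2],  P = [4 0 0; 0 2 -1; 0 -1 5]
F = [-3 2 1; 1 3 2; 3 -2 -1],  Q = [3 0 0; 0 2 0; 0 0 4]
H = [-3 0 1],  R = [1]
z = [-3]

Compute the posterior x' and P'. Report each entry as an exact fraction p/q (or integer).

x' = [527/752, 829/188, -89/94]
P' = [375/752 -3/188 117/94; -3/188 1495/47 -3/47; 117/94 -3/47 187/47]

x̄ = F·x = [10, 5, -10]
P̄ = F·P·Fᵀ + Q = [48 3 -45; 3 32 -3; -45 -3 49]
y = z − H·x̄ = [37]
S = H·P̄·Hᵀ + R = [752]
K = P̄·Hᵀ·S⁻¹ = [-189/752; -3/188; 23/94]
x' = x̄ + K·y = [527/752, 829/188, -89/94]
P' = (I − K·H)·P̄ = [375/752 -3/188 117/94; -3/188 1495/47 -3/47; 117/94 -3/47 187/47]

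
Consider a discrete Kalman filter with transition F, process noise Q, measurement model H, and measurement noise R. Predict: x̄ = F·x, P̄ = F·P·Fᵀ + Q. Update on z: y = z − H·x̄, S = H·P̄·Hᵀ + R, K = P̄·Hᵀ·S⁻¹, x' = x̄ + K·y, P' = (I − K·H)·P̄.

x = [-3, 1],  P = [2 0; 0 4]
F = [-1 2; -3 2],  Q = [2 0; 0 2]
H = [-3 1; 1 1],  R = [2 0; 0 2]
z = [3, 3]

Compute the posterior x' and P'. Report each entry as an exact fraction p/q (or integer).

x̄ = F·x = [5, 11]
P̄ = F·P·Fᵀ + Q = [20 22; 22 36]
y = z − H·x̄ = [7, -13]
S = H·P̄·Hᵀ + R = [86 -68; -68 102]
K = P̄·Hᵀ·S⁻¹ = [-15/61 257/1037; 13/61 737/1037]
x' = x̄ + K·y = [59/1037, 3373/1037]
P' = (I − K·H)·P̄ = [256/1037 258/1037; 258/1037 1216/1037]

x' = [59/1037, 3373/1037]
P' = [256/1037 258/1037; 258/1037 1216/1037]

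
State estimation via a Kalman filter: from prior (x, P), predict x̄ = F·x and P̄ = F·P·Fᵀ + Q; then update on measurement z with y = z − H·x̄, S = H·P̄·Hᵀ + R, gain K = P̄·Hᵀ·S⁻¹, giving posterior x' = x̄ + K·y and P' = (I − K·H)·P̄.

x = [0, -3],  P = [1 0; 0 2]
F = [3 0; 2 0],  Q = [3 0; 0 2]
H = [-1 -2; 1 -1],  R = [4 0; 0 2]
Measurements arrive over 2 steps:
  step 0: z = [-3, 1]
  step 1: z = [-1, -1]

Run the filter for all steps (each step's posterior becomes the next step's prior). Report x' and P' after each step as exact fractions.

step 0: x̄ = F·x = [0, 0]
step 0: P̄ = F·P·Fᵀ + Q = [12 6; 6 6]
step 0: y = z − H·x̄ = [-3, 1]
step 0: S = H·P̄·Hᵀ + R = [64 -6; -6 8]
step 0: K = P̄·Hᵀ·S⁻¹ = [-39/119 60/119; -36/119 -27/119]
step 0: x' = x̄ + K·y = [177/119, 81/119]
step 0: P' = (I − K·H)·P̄ = [132/119 12/119; 12/119 66/119]
step 1: x̄ = F·x = [531/119, 354/119]
step 1: P̄ = F·P·Fᵀ + Q = [1545/119 792/119; 792/119 766/119]
step 1: y = z − H·x̄ = [160/17, -296/119]
step 1: S = H·P̄·Hᵀ + R = [1179/17 -115/17; -115/17 965/119]
step 1: K = P̄·Hᵀ·S⁻¹ = [-507/1537 3882/7685; -1867/6148 -6959/30740]
step 1: x' = x̄ + K·y = [777/7685, 5224/7685]
step 1: P' = (I − K·H)·P̄ = [8556/7685 792/7685; 792/7685 8543/15370]

step 0: x' = [177/119, 81/119], P' = [132/119 12/119; 12/119 66/119]
step 1: x' = [777/7685, 5224/7685], P' = [8556/7685 792/7685; 792/7685 8543/15370]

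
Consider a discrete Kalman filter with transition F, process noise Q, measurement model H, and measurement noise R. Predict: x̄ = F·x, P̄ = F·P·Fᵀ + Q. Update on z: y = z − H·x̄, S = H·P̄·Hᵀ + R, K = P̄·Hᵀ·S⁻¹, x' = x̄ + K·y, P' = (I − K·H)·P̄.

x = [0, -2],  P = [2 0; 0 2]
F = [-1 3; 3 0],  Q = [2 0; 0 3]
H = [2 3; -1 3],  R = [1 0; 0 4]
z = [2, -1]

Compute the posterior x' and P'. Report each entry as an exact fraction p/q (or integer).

x̄ = F·x = [-6, 0]
P̄ = F·P·Fᵀ + Q = [22 -6; -6 21]
y = z − H·x̄ = [14, -7]
S = H·P̄·Hᵀ + R = [206 127; 127 251]
K = P̄·Hᵀ·S⁻¹ = [11606/35577 -11542/35577; 1346/11859 2579/11859]
x' = x̄ + K·y = [29816/35577, 791/11859]
P' = (I − K·H)·P̄ = [19258/35577 -2990/11859; -2990/11859 814/3953]

x' = [29816/35577, 791/11859]
P' = [19258/35577 -2990/11859; -2990/11859 814/3953]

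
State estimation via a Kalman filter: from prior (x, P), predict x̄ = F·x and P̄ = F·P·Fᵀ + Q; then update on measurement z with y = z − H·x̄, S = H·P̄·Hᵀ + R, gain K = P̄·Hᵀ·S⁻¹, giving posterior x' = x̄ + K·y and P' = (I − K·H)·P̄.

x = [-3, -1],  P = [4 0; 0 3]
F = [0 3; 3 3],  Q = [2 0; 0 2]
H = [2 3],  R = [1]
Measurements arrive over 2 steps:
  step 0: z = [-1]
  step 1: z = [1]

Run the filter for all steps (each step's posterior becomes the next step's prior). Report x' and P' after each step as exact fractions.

step 0: x' = [2621/1026, -701/342], P' = [10433/1026 -2303/342; -2303/342 521/114]
step 1: x' = [-14827/6930, 659/385], P' = [70177/2310 -23216/1155; -23216/1155 5162/385]

step 0: x̄ = F·x = [-3, -12]
step 0: P̄ = F·P·Fᵀ + Q = [29 27; 27 65]
step 0: y = z − H·x̄ = [41]
step 0: S = H·P̄·Hᵀ + R = [1026]
step 0: K = P̄·Hᵀ·S⁻¹ = [139/1026; 83/342]
step 0: x' = x̄ + K·y = [2621/1026, -701/342]
step 0: P' = (I − K·H)·P̄ = [10433/1026 -2303/342; -2303/342 521/114]
step 1: x̄ = F·x = [-701/114, 259/171]
step 1: P̄ = F·P·Fᵀ + Q = [1639/38 -370/19; -370/19 766/57]
step 1: y = z − H·x̄ = [499/57]
step 1: S = H·P̄·Hᵀ + R = [1155/19]
step 1: K = P̄·Hᵀ·S⁻¹ = [529/1155; 26/1155]
step 1: x' = x̄ + K·y = [-14827/6930, 659/385]
step 1: P' = (I − K·H)·P̄ = [70177/2310 -23216/1155; -23216/1155 5162/385]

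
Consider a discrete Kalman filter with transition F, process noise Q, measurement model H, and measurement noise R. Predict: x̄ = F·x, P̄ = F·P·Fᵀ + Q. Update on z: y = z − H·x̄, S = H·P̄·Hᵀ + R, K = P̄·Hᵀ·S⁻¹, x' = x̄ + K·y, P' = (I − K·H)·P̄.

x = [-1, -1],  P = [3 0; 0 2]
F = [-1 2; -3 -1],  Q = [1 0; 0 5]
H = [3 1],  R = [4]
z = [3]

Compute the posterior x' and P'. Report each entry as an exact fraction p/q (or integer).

x̄ = F·x = [-1, 4]
P̄ = F·P·Fᵀ + Q = [12 5; 5 34]
y = z − H·x̄ = [2]
S = H·P̄·Hᵀ + R = [176]
K = P̄·Hᵀ·S⁻¹ = [41/176; 49/176]
x' = x̄ + K·y = [-47/88, 401/88]
P' = (I − K·H)·P̄ = [431/176 -1129/176; -1129/176 3583/176]

x' = [-47/88, 401/88]
P' = [431/176 -1129/176; -1129/176 3583/176]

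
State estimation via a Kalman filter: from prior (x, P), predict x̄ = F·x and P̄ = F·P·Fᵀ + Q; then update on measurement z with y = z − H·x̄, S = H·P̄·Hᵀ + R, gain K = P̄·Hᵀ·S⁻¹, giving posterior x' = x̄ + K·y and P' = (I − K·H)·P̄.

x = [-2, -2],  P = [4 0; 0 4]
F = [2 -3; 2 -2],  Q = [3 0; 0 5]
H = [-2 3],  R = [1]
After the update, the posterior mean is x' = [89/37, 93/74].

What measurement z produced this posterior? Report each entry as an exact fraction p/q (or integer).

z = [-1]

x̄ = F·x = [2, 0]
P̄ = F·P·Fᵀ + Q = [55 40; 40 37]
S = H·P̄·Hᵀ + R = [74]
K = P̄·Hᵀ·S⁻¹ = [5/37; 31/74]
x' − x̄ = [15/37, 93/74] = K·y
y = (KᵀK)⁻¹·Kᵀ·(x' − x̄) = [3]
z = y + H·x̄ = [3] + [-4] = [-1]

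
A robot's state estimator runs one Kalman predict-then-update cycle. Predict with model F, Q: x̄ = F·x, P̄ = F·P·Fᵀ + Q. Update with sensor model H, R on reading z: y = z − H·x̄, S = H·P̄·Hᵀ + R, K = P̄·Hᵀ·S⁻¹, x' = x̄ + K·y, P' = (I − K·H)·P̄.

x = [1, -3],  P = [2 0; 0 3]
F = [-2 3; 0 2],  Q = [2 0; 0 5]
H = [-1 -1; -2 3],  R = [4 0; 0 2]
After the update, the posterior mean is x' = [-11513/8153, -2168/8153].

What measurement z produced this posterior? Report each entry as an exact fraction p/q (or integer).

x̄ = F·x = [-11, -6]
P̄ = F·P·Fᵀ + Q = [37 18; 18 17]
S = H·P̄·Hᵀ + R = [94 5; 5 87]
K = P̄·Hᵀ·S⁻¹ = [-4685/8153 -1605/8153; -3120/8153 1585/8153]
x' − x̄ = [78170/8153, 46750/8153] = K·y
y = (KᵀK)⁻¹·Kᵀ·(x' − x̄) = [-16, -2]
z = y + H·x̄ = [-16, -2] + [17, 4] = [1, 2]

z = [1, 2]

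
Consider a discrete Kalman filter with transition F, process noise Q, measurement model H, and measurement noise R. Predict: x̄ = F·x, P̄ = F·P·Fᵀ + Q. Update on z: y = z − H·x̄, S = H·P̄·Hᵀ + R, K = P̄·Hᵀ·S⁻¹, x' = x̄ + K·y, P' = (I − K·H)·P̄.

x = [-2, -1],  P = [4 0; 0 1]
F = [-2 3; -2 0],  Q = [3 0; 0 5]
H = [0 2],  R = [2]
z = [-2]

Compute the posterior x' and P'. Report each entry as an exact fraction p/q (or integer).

x' = [-117/43, -38/43]
P' = [692/43 16/43; 16/43 21/43]

x̄ = F·x = [1, 4]
P̄ = F·P·Fᵀ + Q = [28 16; 16 21]
y = z − H·x̄ = [-10]
S = H·P̄·Hᵀ + R = [86]
K = P̄·Hᵀ·S⁻¹ = [16/43; 21/43]
x' = x̄ + K·y = [-117/43, -38/43]
P' = (I − K·H)·P̄ = [692/43 16/43; 16/43 21/43]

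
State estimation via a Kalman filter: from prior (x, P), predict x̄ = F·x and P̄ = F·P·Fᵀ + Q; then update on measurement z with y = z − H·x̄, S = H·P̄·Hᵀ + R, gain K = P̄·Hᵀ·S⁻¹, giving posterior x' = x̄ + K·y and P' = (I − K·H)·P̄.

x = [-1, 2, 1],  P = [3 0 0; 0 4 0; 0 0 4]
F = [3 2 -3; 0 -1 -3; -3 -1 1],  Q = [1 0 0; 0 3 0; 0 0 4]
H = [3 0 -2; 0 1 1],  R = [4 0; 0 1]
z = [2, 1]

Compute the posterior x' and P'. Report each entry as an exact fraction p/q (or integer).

x̄ = F·x = [-2, -5, 2]
P̄ = F·P·Fᵀ + Q = [80 28 -47; 28 43 -8; -47 -8 39]
y = z − H·x̄ = [12, 4]
S = H·P̄·Hᵀ + R = [1444 -119; -119 67]
K = P̄·Hᵀ·S⁻¹ = [20117/82587 12310/82587; 10865/82587 62440/82587; -10984/82587 18703/82587]
x' = x̄ + K·y = [125470/82587, -32795/82587, 108178/82587]
P' = (I − K·H)·P̄ = [121772/82587 -130114/82587 142424/82587; -130114/82587 279341/82587 -216901/82587; 142424/82587 -216901/82587 235604/82587]

x' = [125470/82587, -32795/82587, 108178/82587]
P' = [121772/82587 -130114/82587 142424/82587; -130114/82587 279341/82587 -216901/82587; 142424/82587 -216901/82587 235604/82587]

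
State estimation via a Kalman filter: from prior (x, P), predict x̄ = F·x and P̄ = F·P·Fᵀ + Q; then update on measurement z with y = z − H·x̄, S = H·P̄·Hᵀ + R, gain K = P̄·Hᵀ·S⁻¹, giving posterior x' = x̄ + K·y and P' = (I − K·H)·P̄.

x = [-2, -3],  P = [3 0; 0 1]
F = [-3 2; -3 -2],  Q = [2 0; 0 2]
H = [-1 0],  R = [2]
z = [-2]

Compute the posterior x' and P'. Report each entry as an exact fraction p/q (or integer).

x' = [66/35, 466/35]
P' = [66/35 46/35; 46/35 626/35]

x̄ = F·x = [0, 12]
P̄ = F·P·Fᵀ + Q = [33 23; 23 33]
y = z − H·x̄ = [-2]
S = H·P̄·Hᵀ + R = [35]
K = P̄·Hᵀ·S⁻¹ = [-33/35; -23/35]
x' = x̄ + K·y = [66/35, 466/35]
P' = (I − K·H)·P̄ = [66/35 46/35; 46/35 626/35]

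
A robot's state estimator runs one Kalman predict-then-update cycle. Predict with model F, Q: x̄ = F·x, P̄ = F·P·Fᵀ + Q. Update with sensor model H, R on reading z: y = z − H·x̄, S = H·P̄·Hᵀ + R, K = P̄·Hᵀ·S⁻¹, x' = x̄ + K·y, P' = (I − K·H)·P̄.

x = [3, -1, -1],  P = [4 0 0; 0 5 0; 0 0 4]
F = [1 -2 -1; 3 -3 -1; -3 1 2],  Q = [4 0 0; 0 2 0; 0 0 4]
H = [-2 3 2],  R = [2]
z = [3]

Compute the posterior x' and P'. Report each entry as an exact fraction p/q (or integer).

x̄ = F·x = [6, 13, -12]
P̄ = F·P·Fᵀ + Q = [32 46 -30; 46 87 -59; -30 -59 61]
y = z − H·x̄ = [0]
S = H·P̄·Hᵀ + R = [137]
K = P̄·Hᵀ·S⁻¹ = [14/137; 51/137; 5/137]
x' = x̄ + K·y = [6, 13, -12]
P' = (I − K·H)·P̄ = [4188/137 5588/137 -4180/137; 5588/137 9318/137 -8338/137; -4180/137 -8338/137 8332/137]

x' = [6, 13, -12]
P' = [4188/137 5588/137 -4180/137; 5588/137 9318/137 -8338/137; -4180/137 -8338/137 8332/137]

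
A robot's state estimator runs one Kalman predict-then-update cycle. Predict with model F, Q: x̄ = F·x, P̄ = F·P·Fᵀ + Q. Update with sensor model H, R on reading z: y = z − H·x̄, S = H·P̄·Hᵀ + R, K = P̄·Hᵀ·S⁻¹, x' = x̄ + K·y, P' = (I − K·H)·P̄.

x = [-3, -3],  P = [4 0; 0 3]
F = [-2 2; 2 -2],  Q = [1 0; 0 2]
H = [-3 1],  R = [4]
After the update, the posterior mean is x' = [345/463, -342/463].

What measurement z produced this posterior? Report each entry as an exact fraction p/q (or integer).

z = [-3]

x̄ = F·x = [0, 0]
P̄ = F·P·Fᵀ + Q = [29 -28; -28 30]
S = H·P̄·Hᵀ + R = [463]
K = P̄·Hᵀ·S⁻¹ = [-115/463; 114/463]
x' − x̄ = [345/463, -342/463] = K·y
y = (KᵀK)⁻¹·Kᵀ·(x' − x̄) = [-3]
z = y + H·x̄ = [-3] + [0] = [-3]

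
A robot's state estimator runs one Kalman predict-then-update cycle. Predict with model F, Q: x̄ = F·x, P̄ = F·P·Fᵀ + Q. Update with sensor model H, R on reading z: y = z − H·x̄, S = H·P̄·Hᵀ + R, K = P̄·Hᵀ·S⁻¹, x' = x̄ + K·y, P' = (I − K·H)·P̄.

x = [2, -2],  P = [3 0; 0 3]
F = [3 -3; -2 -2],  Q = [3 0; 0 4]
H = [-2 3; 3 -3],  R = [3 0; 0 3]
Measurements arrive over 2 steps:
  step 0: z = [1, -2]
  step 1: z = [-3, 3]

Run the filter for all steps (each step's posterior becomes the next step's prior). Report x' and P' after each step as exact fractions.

step 0: x' = [70/503, 308/503], P' = [9633/2012 1995/503; 1995/503 1736/503]
step 1: x' = [-1372203/1709371, -2856294/1709371], P' = [4011333/1709371 3316986/1709371; 3316986/1709371 3026900/1709371]

step 0: x̄ = F·x = [12, 0]
step 0: P̄ = F·P·Fᵀ + Q = [57 0; 0 28]
step 0: y = z − H·x̄ = [25, -38]
step 0: S = H·P̄·Hᵀ + R = [483 -594; -594 768]
step 0: K = P̄·Hᵀ·S⁻¹ = [779/1006 1653/2012; 406/503 259/503]
step 0: x' = x̄ + K·y = [70/503, 308/503]
step 0: P' = (I − K·H)·P̄ = [9633/2012 1995/503; 1995/503 1736/503]
step 1: x̄ = F·x = [-714/503, -756/503]
step 1: P̄ = F·P·Fᵀ + Q = [11589/2012 -8067/1006; -8067/1006 34549/503]
step 1: y = z − H·x̄ = [-669/503, 1383/503]
step 1: S = H·P̄·Hᵀ + R = [372441/503 -388827/503; -388827/503 1644513/2012]
step 1: K = P̄·Hᵀ·S⁻¹ = [642764/1709371 694347/1709371; 815576/1709371 290086/1709371]
step 1: x' = x̄ + K·y = [-1372203/1709371, -2856294/1709371]
step 1: P' = (I − K·H)·P̄ = [4011333/1709371 3316986/1709371; 3316986/1709371 3026900/1709371]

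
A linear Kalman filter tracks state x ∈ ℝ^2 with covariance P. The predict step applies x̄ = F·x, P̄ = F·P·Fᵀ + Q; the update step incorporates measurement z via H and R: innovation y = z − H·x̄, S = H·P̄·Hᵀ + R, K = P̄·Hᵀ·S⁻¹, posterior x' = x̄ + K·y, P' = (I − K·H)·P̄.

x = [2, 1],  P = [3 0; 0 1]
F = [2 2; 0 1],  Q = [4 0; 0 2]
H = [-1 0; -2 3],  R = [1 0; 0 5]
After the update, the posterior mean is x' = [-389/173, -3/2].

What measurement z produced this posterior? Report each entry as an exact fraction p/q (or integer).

z = [3, -1]

x̄ = F·x = [6, 1]
P̄ = F·P·Fᵀ + Q = [20 2; 2 3]
S = H·P̄·Hᵀ + R = [21 34; 34 88]
K = P̄·Hᵀ·S⁻¹ = [-151/173 -17/346; -1/2 1/4]
x' − x̄ = [-1427/173, -5/2] = K·y
y = (KᵀK)⁻¹·Kᵀ·(x' − x̄) = [9, 8]
z = y + H·x̄ = [9, 8] + [-6, -9] = [3, -1]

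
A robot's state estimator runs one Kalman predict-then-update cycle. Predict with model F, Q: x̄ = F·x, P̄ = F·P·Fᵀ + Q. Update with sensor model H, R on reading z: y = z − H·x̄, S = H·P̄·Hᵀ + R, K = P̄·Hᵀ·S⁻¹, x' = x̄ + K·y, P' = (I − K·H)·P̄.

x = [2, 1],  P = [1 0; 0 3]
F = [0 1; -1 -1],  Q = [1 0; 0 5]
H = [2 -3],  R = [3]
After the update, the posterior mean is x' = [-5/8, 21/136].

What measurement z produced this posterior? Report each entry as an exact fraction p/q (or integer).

x̄ = F·x = [1, -3]
P̄ = F·P·Fᵀ + Q = [4 -3; -3 9]
S = H·P̄·Hᵀ + R = [136]
K = P̄·Hᵀ·S⁻¹ = [1/8; -33/136]
x' − x̄ = [-13/8, 429/136] = K·y
y = (KᵀK)⁻¹·Kᵀ·(x' − x̄) = [-13]
z = y + H·x̄ = [-13] + [11] = [-2]

z = [-2]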